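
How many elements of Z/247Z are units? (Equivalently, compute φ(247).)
An element a ∈ Z/247Z is a unit iff gcd(a, 247) = 1, so the number of units is φ(247). φ is multiplicative, with φ(p^e) = p^e − p^(e−1). Factorise 247 = 13 · 19. Then
  φ(247) = (13 − 1) · (19 − 1) = 12 · 18 = 216.

Final answer: Z/247Z has φ(247) = 216 units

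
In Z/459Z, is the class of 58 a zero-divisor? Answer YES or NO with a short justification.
gcd(58, 459) = 1, so 58 is a unit in Z/459Z (it has a multiplicative inverse). A unit cannot be a zero-divisor: if 58·b ≡ 0 then multiplying both sides by 58^(−1) gives b ≡ 0. So 58 is not a zero-divisor.

Final answer: NO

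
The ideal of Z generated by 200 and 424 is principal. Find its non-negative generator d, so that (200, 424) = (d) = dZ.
(200, 424) = (8); d = 8

In the PID Z, (a, b) is generated by gcd(a, b). Compute gcd(424, 200) with the extended Euclidean algorithm, tracking rows (r, s, t) with s·424 + t·200 = r:
  row A: (424, 1, 0)   [1·424 + 0·200 = 424]
  row B: (200, 0, 1)   [0·424 + 1·200 = 200]
  424 = 2·200 + 24   → row C = row A − 2·row B = (24, 1, −2)   [check: 1·424 − 2·200 = 24]
  200 = 8·24 + 8   → row D = row B − 8·row C = (8, −8, 17)   [check: −8·424 + 17·200 = 8]
  24 = 3·8 + 0   → remainder 0, stop. gcd = 8 (last nonzero row D).
So gcd(200, 424) = 8, with Bézout identity −8·424 + 17·200 = 8. Containment (⊇): the Bézout identity exhibits 8 as an element of (200, 424), giving (8) ⊆ (200, 424). Containment (⊆): since 8 | 200 and 8 | 424 (200 = 8·25, 424 = 8·53), every Z-linear combination of 200 and 424 is divisible by 8, so (200, 424) ⊆ (8). Therefore (200, 424) = (8), d = 8.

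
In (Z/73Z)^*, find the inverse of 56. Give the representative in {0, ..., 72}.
Apply the extended Euclidean algorithm to (73, 56), tracking rows (r, s, t) with s·73 + t·56 = r. Each division r_prev = q·r_cur + r_new produces the new row as (previous row) − q·(current row):
  row A: (73, 1, 0)   [1·73 + 0·56 = 73]
  row B: (56, 0, 1)   [0·73 + 1·56 = 56]
  73 = 1·56 + 17   → row C = row A − 1·row B = (17, 1, −1)   [check: 1·73 − 1·56 = 17]
  56 = 3·17 + 5   → row D = row B − 3·row C = (5, −3, 4)   [check: −3·73 + 4·56 = 5]
  17 = 3·5 + 2   → row E = row C − 3·row D = (2, 10, −13)   [check: 10·73 − 13·56 = 2]
  5 = 2·2 + 1   → row F = row D − 2·row E = (1, −23, 30)   [check: −23·73 + 30·56 = 1]
  2 = 2·1 + 0   → remainder 0, stop. gcd = 1 (last nonzero row F).
The gcd is 1, so 56 is invertible mod 73. The last nonzero row gives −23·73 + 30·56 = 1, so t = 30. So 56^(−1) ≡ 30 (mod 73). Verify: 56 · 30 = 1680 ≡ 1 (mod 73). ✓

Final answer: 56^(−1) ≡ 30 (mod 73)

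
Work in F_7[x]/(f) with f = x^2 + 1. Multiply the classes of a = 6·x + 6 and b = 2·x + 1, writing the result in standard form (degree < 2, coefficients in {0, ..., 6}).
Multiply as integer polynomials: a · b = 12·x^2 + 18·x + 6. Reducing coefficients mod 7: a · b ≡ 5·x^2 + 4·x + 6. Now divide by f(x) = x^2 + 1 in F_7[x], eliminating the leading term at each step:
  leading term 5·x^2: subtract (5)·f(x) = 5·x^2 + 5, leaving 4·x + 1 (coefficients mod 7)
The degree is now < 2, so this is the remainder. Hence a · b ≡ 4·x + 1 in F_7[x]/(f).

Final answer: a · b ≡ 4·x + 1 (mod f(x))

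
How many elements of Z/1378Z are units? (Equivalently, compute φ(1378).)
Z/1378Z has φ(1378) = 624 units

An element a ∈ Z/1378Z is a unit iff gcd(a, 1378) = 1, so the number of units is φ(1378). φ is multiplicative, with φ(p^e) = p^e − p^(e−1). Factorise 1378 = 2 · 13 · 53. Then
  φ(1378) = (2 − 1) · (13 − 1) · (53 − 1) = 1 · 12 · 52 = 624.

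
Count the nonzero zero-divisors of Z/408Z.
In Z/408Z each nonzero element is either a unit (gcd with 408 is 1) or a zero-divisor (gcd > 1). The number of units is φ(408): factorise 408 = 2^3 · 3 · 17, so φ(408) = (2^3 − 2^2) · (3 − 1) · (17 − 1) = 4 · 2 · 16 = 128. The nonzero elements number 408 − 1 = 407. Hence the nonzero zero-divisors number 407 − 128 = 279.

Final answer: Z/408Z has 279 nonzero zero-divisors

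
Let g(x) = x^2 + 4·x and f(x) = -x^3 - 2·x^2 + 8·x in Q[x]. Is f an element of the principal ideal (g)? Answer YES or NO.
YES

In Q[x] the ideal (g) consists of all multiples of g, so f ∈ (g) iff g | f, i.e. iff the remainder of f on division by g is 0. Divide f by g (g is monic, so eliminate the leading term of the running remainder at each step):
  leading term -x^3: subtract (-x)·g(x) = -x^3 - 4·x^2, leaving 2·x^2 + 8·x
  leading term 2·x^2: subtract (2)·g(x) = 2·x^2 + 8·x, leaving 0
The remainder is 0, so f(x) = g(x) · h(x) with h(x) = 2 - x. Hence g | f, i.e. f ∈ (g).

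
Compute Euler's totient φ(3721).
φ is multiplicative, with φ(p^e) = p^e − p^(e−1). Factorise 3721 = 61^2. Then
  φ(3721) = (61^2 − 61^1) = 3660 = 3660.

Final answer: φ(3721) = 3660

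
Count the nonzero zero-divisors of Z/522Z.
In Z/522Z each nonzero element is either a unit (gcd with 522 is 1) or a zero-divisor (gcd > 1). The number of units is φ(522): factorise 522 = 2 · 3^2 · 29, so φ(522) = (2 − 1) · (3^2 − 3^1) · (29 − 1) = 1 · 6 · 28 = 168. The nonzero elements number 522 − 1 = 521. Hence the nonzero zero-divisors number 521 − 168 = 353.

Final answer: Z/522Z has 353 nonzero zero-divisors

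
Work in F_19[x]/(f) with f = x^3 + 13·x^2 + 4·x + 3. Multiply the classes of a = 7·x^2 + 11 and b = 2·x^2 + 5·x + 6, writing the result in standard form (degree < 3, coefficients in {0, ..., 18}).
a · b ≡ 12·x + 13 (mod f(x))

Multiply as integer polynomials: a · b = 14·x^4 + 35·x^3 + 64·x^2 + 55·x + 66. Reducing coefficients mod 19: a · b ≡ 14·x^4 + 16·x^3 + 7·x^2 + 17·x + 9. Now divide by f(x) = x^3 + 13·x^2 + 4·x + 3 in F_19[x], eliminating the leading term at each step:
  leading term 14·x^4: subtract (14·x)·f(x) = 14·x^4 + 11·x^3 + 18·x^2 + 4·x, leaving 5·x^3 + 8·x^2 + 13·x + 9 (coefficients mod 19)
  leading term 5·x^3: subtract (5)·f(x) = 5·x^3 + 8·x^2 + x + 15, leaving 12·x + 13 (coefficients mod 19)
The degree is now < 3, so this is the remainder. Hence a · b ≡ 12·x + 13 in F_19[x]/(f).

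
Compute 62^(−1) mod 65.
62^(−1) ≡ 43 (mod 65)

Apply the extended Euclidean algorithm to (65, 62), tracking rows (r, s, t) with s·65 + t·62 = r. Each division r_prev = q·r_cur + r_new produces the new row as (previous row) − q·(current row):
  row A: (65, 1, 0)   [1·65 + 0·62 = 65]
  row B: (62, 0, 1)   [0·65 + 1·62 = 62]
  65 = 1·62 + 3   → row C = row A − 1·row B = (3, 1, −1)   [check: 1·65 − 1·62 = 3]
  62 = 20·3 + 2   → row D = row B − 20·row C = (2, −20, 21)   [check: −20·65 + 21·62 = 2]
  3 = 1·2 + 1   → row E = row C − 1·row D = (1, 21, −22)   [check: 21·65 − 22·62 = 1]
  2 = 2·1 + 0   → remainder 0, stop. gcd = 1 (last nonzero row E).
The gcd is 1, so 62 is invertible mod 65. The last nonzero row gives 21·65 − 22·62 = 1, so t = −22. So 62^(−1) ≡ −22 ≡ 43 (mod 65). Verify: 62 · 43 = 2666 ≡ 1 (mod 65). ✓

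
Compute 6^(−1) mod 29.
Apply the extended Euclidean algorithm to (29, 6), tracking rows (r, s, t) with s·29 + t·6 = r. Each division r_prev = q·r_cur + r_new produces the new row as (previous row) − q·(current row):
  row A: (29, 1, 0)   [1·29 + 0·6 = 29]
  row B: (6, 0, 1)   [0·29 + 1·6 = 6]
  29 = 4·6 + 5   → row C = row A − 4·row B = (5, 1, −4)   [check: 1·29 − 4·6 = 5]
  6 = 1·5 + 1   → row D = row B − 1·row C = (1, −1, 5)   [check: −1·29 + 5·6 = 1]
  5 = 5·1 + 0   → remainder 0, stop. gcd = 1 (last nonzero row D).
The gcd is 1, so 6 is invertible mod 29. The last nonzero row gives −1·29 + 5·6 = 1, so t = 5. So 6^(−1) ≡ 5 (mod 29). Verify: 6 · 5 = 30 ≡ 1 (mod 29). ✓

Final answer: 6^(−1) ≡ 5 (mod 29)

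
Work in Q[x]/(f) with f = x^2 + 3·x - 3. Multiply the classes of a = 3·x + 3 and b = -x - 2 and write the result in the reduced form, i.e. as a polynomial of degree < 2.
a · b ≡ -15 (mod f(x))

First multiply in Q[x] without reducing: a · b = -3·x^2 - 9·x - 6. Now divide by f(x) = x^2 + 3·x - 3, eliminating the leading term at each step:
  leading term -3·x^2: subtract (-3)·f(x) = -3·x^2 - 9·x + 9, leaving -15
The degree is now < 2, so this is the remainder. Hence a · b ≡ -15 in Q[x]/(f).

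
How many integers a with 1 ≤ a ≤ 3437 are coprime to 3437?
The number of a ∈ {1, ..., 3437} with gcd(a, 3437) = 1 is by definition Euler's totient φ(3437). φ is multiplicative, with φ(p^e) = p^e − p^(e−1). Factorise 3437 = 7 · 491. Then
  φ(3437) = (7 − 1) · (491 − 1) = 6 · 490 = 2940.
So there are 2940 such integers.

Final answer: 2940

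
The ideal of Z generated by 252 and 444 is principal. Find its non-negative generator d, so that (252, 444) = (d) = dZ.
In the PID Z, (a, b) is generated by gcd(a, b). Compute gcd(444, 252) with the extended Euclidean algorithm, tracking rows (r, s, t) with s·444 + t·252 = r:
  row A: (444, 1, 0)   [1·444 + 0·252 = 444]
  row B: (252, 0, 1)   [0·444 + 1·252 = 252]
  444 = 1·252 + 192   → row C = row A − 1·row B = (192, 1, −1)   [check: 1·444 − 1·252 = 192]
  252 = 1·192 + 60   → row D = row B − 1·row C = (60, −1, 2)   [check: −1·444 + 2·252 = 60]
  192 = 3·60 + 12   → row E = row C − 3·row D = (12, 4, −7)   [check: 4·444 − 7·252 = 12]
  60 = 5·12 + 0   → remainder 0, stop. gcd = 12 (last nonzero row E).
So gcd(252, 444) = 12, with Bézout identity 4·444 − 7·252 = 12. Containment (⊇): the Bézout identity exhibits 12 as an element of (252, 444), giving (12) ⊆ (252, 444). Containment (⊆): since 12 | 252 and 12 | 444 (252 = 12·21, 444 = 12·37), every Z-linear combination of 252 and 444 is divisible by 12, so (252, 444) ⊆ (12). Therefore (252, 444) = (12), d = 12.

Final answer: (252, 444) = (12); d = 12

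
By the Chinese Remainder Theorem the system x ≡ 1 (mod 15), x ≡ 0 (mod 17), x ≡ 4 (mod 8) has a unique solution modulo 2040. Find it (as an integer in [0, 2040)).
x ≡ 1156 (mod 2040); the representative in [0, 2040) is 1156

The moduli 15, 17, 8 are pairwise coprime, so by the CRT there is a unique solution mod 15·17·8 = 2040.
Solve by successive substitution. Start with x ≡ 1 (mod 15).
  Combine with x ≡ 0 (mod 17): write x = 1 + 15·t and require 1 + 15·t ≡ 0 (mod 17), i.e. 15·t ≡ 0 − 1 ≡ 16 (mod 17). Since 15^(−1) ≡ 8 (mod 17), t ≡ 8·16 ≡ 9 (mod 17). So x ≡ 1 + 15·9 = 136 (mod 255).
  Combine with x ≡ 4 (mod 8): write x = 136 + 255·t and require 136 + 255·t ≡ 4 (mod 8), i.e. 255·t ≡ 4 − 136 ≡ 4 (mod 8). Since 255^(−1) ≡ 7 (mod 8) (255 ≡ 7 (mod 8)), t ≡ 7·4 ≡ 4 (mod 8). So x ≡ 136 + 255·4 = 1156 (mod 2040).
Unique solution in [0, 2040): x = 1156.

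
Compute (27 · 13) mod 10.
Reduce the factors first: 27 ≡ 7, 13 ≡ 3 (mod 10), so 27 · 13 ≡ 7 · 3 (mod 10). 7 · 3 = 21. Dividing by 10: 21 = 2·10 + 1. So (27 · 13) mod 10 = 1.

Final answer: 1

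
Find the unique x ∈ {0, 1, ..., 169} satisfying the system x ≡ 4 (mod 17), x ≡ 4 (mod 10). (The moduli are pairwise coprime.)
The moduli 17, 10 are pairwise coprime, so by the CRT there is a unique solution mod 17·10 = 170.
Solve by successive substitution. Start with x ≡ 4 (mod 17).
  Combine with x ≡ 4 (mod 10): write x = 4 + 17·t and require 4 + 17·t ≡ 4 (mod 10), i.e. 17·t ≡ 4 − 4 ≡ 0 (mod 10). Since 17^(−1) ≡ 3 (mod 10) (17 ≡ 7 (mod 10)), t ≡ 3·0 ≡ 0 (mod 10). So x ≡ 4 + 17·0 = 4 (mod 170).
Unique solution in [0, 170): x = 4.

Final answer: x ≡ 4 (mod 170); the representative in [0, 170) is 4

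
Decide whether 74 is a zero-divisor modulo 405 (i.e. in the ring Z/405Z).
gcd(74, 405) = 1, so 74 is a unit in Z/405Z (it has a multiplicative inverse). A unit cannot be a zero-divisor: if 74·b ≡ 0 then multiplying both sides by 74^(−1) gives b ≡ 0. So 74 is not a zero-divisor.

Final answer: NO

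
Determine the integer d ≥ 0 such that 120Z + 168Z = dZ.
In the PID Z, (a, b) is generated by gcd(a, b). Compute gcd(168, 120) with the extended Euclidean algorithm, tracking rows (r, s, t) with s·168 + t·120 = r:
  row A: (168, 1, 0)   [1·168 + 0·120 = 168]
  row B: (120, 0, 1)   [0·168 + 1·120 = 120]
  168 = 1·120 + 48   → row C = row A − 1·row B = (48, 1, −1)   [check: 1·168 − 1·120 = 48]
  120 = 2·48 + 24   → row D = row B − 2·row C = (24, −2, 3)   [check: −2·168 + 3·120 = 24]
  48 = 2·24 + 0   → remainder 0, stop. gcd = 24 (last nonzero row D).
So gcd(120, 168) = 24, with Bézout identity −2·168 + 3·120 = 24. Containment (⊇): the Bézout identity exhibits 24 as an element of (120, 168), giving (24) ⊆ (120, 168). Containment (⊆): since 24 | 120 and 24 | 168 (120 = 24·5, 168 = 24·7), every Z-linear combination of 120 and 168 is divisible by 24, so (120, 168) ⊆ (24). Therefore (120, 168) = (24), d = 24.

Final answer: (120, 168) = (24); d = 24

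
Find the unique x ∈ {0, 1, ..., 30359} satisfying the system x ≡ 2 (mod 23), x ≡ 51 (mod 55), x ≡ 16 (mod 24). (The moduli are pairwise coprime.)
The moduli 23, 55, 24 are pairwise coprime, so by the CRT there is a unique solution mod 23·55·24 = 30360.
Solve by successive substitution. Start with x ≡ 2 (mod 23).
  Combine with x ≡ 51 (mod 55): write x = 2 + 23·t and require 2 + 23·t ≡ 51 (mod 55), i.e. 23·t ≡ 51 − 2 ≡ 49 (mod 55). Since 23^(−1) ≡ 12 (mod 55), t ≡ 12·49 ≡ 38 (mod 55). So x ≡ 2 + 23·38 = 876 (mod 1265).
  Combine with x ≡ 16 (mod 24): write x = 876 + 1265·t and require 876 + 1265·t ≡ 16 (mod 24), i.e. 1265·t ≡ 16 − 876 ≡ 4 (mod 24). Since 1265^(−1) ≡ 17 (mod 24) (1265 ≡ 17 (mod 24)), t ≡ 17·4 ≡ 20 (mod 24). So x ≡ 876 + 1265·20 = 26176 (mod 30360).
Unique solution in [0, 30360): x = 26176.

Final answer: x ≡ 26176 (mod 30360); the representative in [0, 30360) is 26176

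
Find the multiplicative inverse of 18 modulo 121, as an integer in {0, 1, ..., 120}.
Apply the extended Euclidean algorithm to (121, 18), tracking rows (r, s, t) with s·121 + t·18 = r. Each division r_prev = q·r_cur + r_new produces the new row as (previous row) − q·(current row):
  row A: (121, 1, 0)   [1·121 + 0·18 = 121]
  row B: (18, 0, 1)   [0·121 + 1·18 = 18]
  121 = 6·18 + 13   → row C = row A − 6·row B = (13, 1, −6)   [check: 1·121 − 6·18 = 13]
  18 = 1·13 + 5   → row D = row B − 1·row C = (5, −1, 7)   [check: −1·121 + 7·18 = 5]
  13 = 2·5 + 3   → row E = row C − 2·row D = (3, 3, −20)   [check: 3·121 − 20·18 = 3]
  5 = 1·3 + 2   → row F = row D − 1·row E = (2, −4, 27)   [check: −4·121 + 27·18 = 2]
  3 = 1·2 + 1   → row G = row E − 1·row F = (1, 7, −47)   [check: 7·121 − 47·18 = 1]
  2 = 2·1 + 0   → remainder 0, stop. gcd = 1 (last nonzero row G).
The gcd is 1, so 18 is invertible mod 121. The last nonzero row gives 7·121 − 47·18 = 1, so t = −47. So 18^(−1) ≡ −47 ≡ 74 (mod 121). Verify: 18 · 74 = 1332 ≡ 1 (mod 121). ✓

Final answer: 18^(−1) ≡ 74 (mod 121)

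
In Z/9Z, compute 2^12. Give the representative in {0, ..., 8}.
Use repeated squaring. Binary(12) = 1100. Walk through the bits of the exponent 12 left-to-right: at each bit after the leading one, square the running value, then multiply by 2 if the bit is 1 (always reducing mod 9):
  bit 1 = 1 (leading): start with 2.
  bit 2 = 1: square 2^2 = 4; bit is 1, so multiply 4·2 = 8 (mod 9).
  bit 3 = 0: square 8^2 = 64 ≡ 1 (mod 9).
  bit 4 = 0: square 1^2 = 1 (mod 9).
Final value: 2^12 ≡ 1 (mod 9).

Final answer: 1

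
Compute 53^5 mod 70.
23

Use repeated squaring. Binary(5) = 101. Walk through the bits of the exponent 5 left-to-right: at each bit after the leading one, square the running value, then multiply by 53 if the bit is 1 (always reducing mod 70):
  bit 1 = 1 (leading): start with 53.
  bit 2 = 0: square 53^2 = 2809 ≡ 9 (mod 70).
  bit 3 = 1: square 9^2 = 81 ≡ 11; bit is 1, so multiply 11·53 = 583 ≡ 23 (mod 70).
Final value: 53^5 ≡ 23 (mod 70).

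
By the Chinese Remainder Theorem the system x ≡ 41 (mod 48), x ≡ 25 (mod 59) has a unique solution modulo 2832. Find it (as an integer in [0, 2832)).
x ≡ 1913 (mod 2832); the representative in [0, 2832) is 1913

The moduli 48, 59 are pairwise coprime, so by the CRT there is a unique solution mod 48·59 = 2832.
Solve by successive substitution. Start with x ≡ 41 (mod 48).
  Combine with x ≡ 25 (mod 59): write x = 41 + 48·t and require 41 + 48·t ≡ 25 (mod 59), i.e. 48·t ≡ 25 − 41 ≡ 43 (mod 59). Since 48^(−1) ≡ 16 (mod 59), t ≡ 16·43 ≡ 39 (mod 59). So x ≡ 41 + 48·39 = 1913 (mod 2832).
Unique solution in [0, 2832): x = 1913.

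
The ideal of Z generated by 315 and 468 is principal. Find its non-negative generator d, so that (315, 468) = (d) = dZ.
In the PID Z, (a, b) is generated by gcd(a, b). Compute gcd(468, 315) with the extended Euclidean algorithm, tracking rows (r, s, t) with s·468 + t·315 = r:
  row A: (468, 1, 0)   [1·468 + 0·315 = 468]
  row B: (315, 0, 1)   [0·468 + 1·315 = 315]
  468 = 1·315 + 153   → row C = row A − 1·row B = (153, 1, −1)   [check: 1·468 − 1·315 = 153]
  315 = 2·153 + 9   → row D = row B − 2·row C = (9, −2, 3)   [check: −2·468 + 3·315 = 9]
  153 = 17·9 + 0   → remainder 0, stop. gcd = 9 (last nonzero row D).
So gcd(315, 468) = 9, with Bézout identity −2·468 + 3·315 = 9. Containment (⊇): the Bézout identity exhibits 9 as an element of (315, 468), giving (9) ⊆ (315, 468). Containment (⊆): since 9 | 315 and 9 | 468 (315 = 9·35, 468 = 9·52), every Z-linear combination of 315 and 468 is divisible by 9, so (315, 468) ⊆ (9). Therefore (315, 468) = (9), d = 9.

Final answer: (315, 468) = (9); d = 9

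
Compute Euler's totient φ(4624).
φ is multiplicative, with φ(p^e) = p^e − p^(e−1). Factorise 4624 = 2^4 · 17^2. Then
  φ(4624) = (2^4 − 2^3) · (17^2 − 17^1) = 8 · 272 = 2176.

Final answer: φ(4624) = 2176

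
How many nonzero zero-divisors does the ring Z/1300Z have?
Z/1300Z has 819 nonzero zero-divisors

In Z/1300Z each nonzero element is either a unit (gcd with 1300 is 1) or a zero-divisor (gcd > 1). The number of units is φ(1300): factorise 1300 = 2^2 · 5^2 · 13, so φ(1300) = (2^2 − 2^1) · (5^2 − 5^1) · (13 − 1) = 2 · 20 · 12 = 480. The nonzero elements number 1300 − 1 = 1299. Hence the nonzero zero-divisors number 1299 − 480 = 819.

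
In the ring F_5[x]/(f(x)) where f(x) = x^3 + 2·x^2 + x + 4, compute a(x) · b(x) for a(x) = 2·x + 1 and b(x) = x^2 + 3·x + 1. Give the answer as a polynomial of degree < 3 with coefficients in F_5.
Multiply as integer polynomials: a · b = 2·x^3 + 7·x^2 + 5·x + 1. Reducing coefficients mod 5: a · b ≡ 2·x^3 + 2·x^2 + 1. Now divide by f(x) = x^3 + 2·x^2 + x + 4 in F_5[x], eliminating the leading term at each step:
  leading term 2·x^3: subtract (2)·f(x) = 2·x^3 + 4·x^2 + 2·x + 3, leaving 3·x^2 + 3·x + 3 (coefficients mod 5)
The degree is now < 3, so this is the remainder. Hence a · b ≡ 3·x^2 + 3·x + 3 in F_5[x]/(f).

Final answer: a · b ≡ 3·x^2 + 3·x + 3 (mod f(x))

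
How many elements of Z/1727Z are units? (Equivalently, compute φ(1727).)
Z/1727Z has φ(1727) = 1560 units

An element a ∈ Z/1727Z is a unit iff gcd(a, 1727) = 1, so the number of units is φ(1727). φ is multiplicative, with φ(p^e) = p^e − p^(e−1). Factorise 1727 = 11 · 157. Then
  φ(1727) = (11 − 1) · (157 − 1) = 10 · 156 = 1560.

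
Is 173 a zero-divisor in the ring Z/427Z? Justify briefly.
NO

gcd(173, 427) = 1, so 173 is a unit in Z/427Z (it has a multiplicative inverse). A unit cannot be a zero-divisor: if 173·b ≡ 0 then multiplying both sides by 173^(−1) gives b ≡ 0. So 173 is not a zero-divisor.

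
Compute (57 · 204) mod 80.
28

Reduce the factors first: 204 ≡ 44 (mod 80), so 57 · 204 ≡ 57 · 44 (mod 80). 57 · 44 = 2508. Dividing by 80: 2508 = 31·80 + 28. So (57 · 204) mod 80 = 28.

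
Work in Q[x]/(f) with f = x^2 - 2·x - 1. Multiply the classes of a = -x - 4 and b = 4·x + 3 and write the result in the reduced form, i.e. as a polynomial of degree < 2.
a · b ≡ -27·x - 16 (mod f(x))

First multiply in Q[x] without reducing: a · b = -4·x^2 - 19·x - 12. Now divide by f(x) = x^2 - 2·x - 1, eliminating the leading term at each step:
  leading term -4·x^2: subtract (-4)·f(x) = -4·x^2 + 8·x + 4, leaving -27·x - 16
The degree is now < 2, so this is the remainder. Hence a · b ≡ -27·x - 16 in Q[x]/(f).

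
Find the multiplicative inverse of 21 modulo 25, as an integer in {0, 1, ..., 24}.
Apply the extended Euclidean algorithm to (25, 21), tracking rows (r, s, t) with s·25 + t·21 = r. Each division r_prev = q·r_cur + r_new produces the new row as (previous row) − q·(current row):
  row A: (25, 1, 0)   [1·25 + 0·21 = 25]
  row B: (21, 0, 1)   [0·25 + 1·21 = 21]
  25 = 1·21 + 4   → row C = row A − 1·row B = (4, 1, −1)   [check: 1·25 − 1·21 = 4]
  21 = 5·4 + 1   → row D = row B − 5·row C = (1, −5, 6)   [check: −5·25 + 6·21 = 1]
  4 = 4·1 + 0   → remainder 0, stop. gcd = 1 (last nonzero row D).
The gcd is 1, so 21 is invertible mod 25. The last nonzero row gives −5·25 + 6·21 = 1, so t = 6. So 21^(−1) ≡ 6 (mod 25). Verify: 21 · 6 = 126 ≡ 1 (mod 25). ✓

Final answer: 21^(−1) ≡ 6 (mod 25)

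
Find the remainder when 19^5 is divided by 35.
Use repeated squaring. Binary(5) = 101. Walk through the bits of the exponent 5 left-to-right: at each bit after the leading one, square the running value, then multiply by 19 if the bit is 1 (always reducing mod 35):
  bit 1 = 1 (leading): start with 19.
  bit 2 = 0: square 19^2 = 361 ≡ 11 (mod 35).
  bit 3 = 1: square 11^2 = 121 ≡ 16; bit is 1, so multiply 16·19 = 304 ≡ 24 (mod 35).
Final value: 19^5 ≡ 24 (mod 35).

Final answer: 24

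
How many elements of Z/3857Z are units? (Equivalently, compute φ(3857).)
An element a ∈ Z/3857Z is a unit iff gcd(a, 3857) = 1, so the number of units is φ(3857). φ is multiplicative, with φ(p^e) = p^e − p^(e−1). Factorise 3857 = 7 · 19 · 29. Then
  φ(3857) = (7 − 1) · (19 − 1) · (29 − 1) = 6 · 18 · 28 = 3024.

Final answer: Z/3857Z has φ(3857) = 3024 units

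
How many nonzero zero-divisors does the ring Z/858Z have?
Z/858Z has 617 nonzero zero-divisors

In Z/858Z each nonzero element is either a unit (gcd with 858 is 1) or a zero-divisor (gcd > 1). The number of units is φ(858): factorise 858 = 2 · 3 · 11 · 13, so φ(858) = (2 − 1) · (3 − 1) · (11 − 1) · (13 − 1) = 1 · 2 · 10 · 12 = 240. The nonzero elements number 858 − 1 = 857. Hence the nonzero zero-divisors number 857 − 240 = 617.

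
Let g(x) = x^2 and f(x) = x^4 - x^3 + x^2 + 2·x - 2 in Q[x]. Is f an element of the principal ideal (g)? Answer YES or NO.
In Q[x] the ideal (g) consists of all multiples of g, so f ∈ (g) iff g | f, i.e. iff the remainder of f on division by g is 0. Divide f by g (g is monic, so eliminate the leading term of the running remainder at each step):
  leading term x^4: subtract (x^2)·g(x) = x^4, leaving -x^3 + x^2 + 2·x - 2
  leading term -x^3: subtract (-x)·g(x) = -x^3, leaving x^2 + 2·x - 2
  leading term x^2: subtract (1)·g(x) = x^2, leaving 2·x - 2
The remainder r(x) = 2·x - 2 ≠ 0 (and deg r < deg g), so g ∤ f, i.e. f ∉ (g).

Final answer: NO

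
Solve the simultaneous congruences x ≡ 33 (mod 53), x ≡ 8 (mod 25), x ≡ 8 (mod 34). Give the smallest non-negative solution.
x ≡ 33158 (mod 45050); the representative in [0, 45050) is 33158

The moduli 53, 25, 34 are pairwise coprime, so by the CRT there is a unique solution mod 53·25·34 = 45050.
Solve by successive substitution. Start with x ≡ 33 (mod 53).
  Combine with x ≡ 8 (mod 25): write x = 33 + 53·t and require 33 + 53·t ≡ 8 (mod 25), i.e. 53·t ≡ 8 − 33 ≡ 0 (mod 25). Since 53^(−1) ≡ 17 (mod 25) (53 ≡ 3 (mod 25)), t ≡ 17·0 ≡ 0 (mod 25). So x ≡ 33 + 53·0 = 33 (mod 1325).
  Combine with x ≡ 8 (mod 34): write x = 33 + 1325·t and require 33 + 1325·t ≡ 8 (mod 34), i.e. 1325·t ≡ 8 − 33 ≡ 9 (mod 34). Since 1325^(−1) ≡ 33 (mod 34) (1325 ≡ 33 (mod 34)), t ≡ 33·9 ≡ 25 (mod 34). So x ≡ 33 + 1325·25 = 33158 (mod 45050).
Unique solution in [0, 45050): x = 33158.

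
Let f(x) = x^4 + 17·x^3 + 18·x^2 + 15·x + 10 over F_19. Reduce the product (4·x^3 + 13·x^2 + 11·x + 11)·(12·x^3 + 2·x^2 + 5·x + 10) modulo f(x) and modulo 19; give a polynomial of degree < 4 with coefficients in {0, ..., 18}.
Multiply as integer polynomials: a · b = 48·x^6 + 164·x^5 + 178·x^4 + 259·x^3 + 207·x^2 + 165·x + 110. Reducing coefficients mod 19: a · b ≡ 10·x^6 + 12·x^5 + 7·x^4 + 12·x^3 + 17·x^2 + 13·x + 15. Now divide by f(x) = x^4 + 17·x^3 + 18·x^2 + 15·x + 10 in F_19[x], eliminating the leading term at each step:
  leading term 10·x^6: subtract (10·x^2)·f(x) = 10·x^6 + 18·x^5 + 9·x^4 + 17·x^3 + 5·x^2, leaving 13·x^5 + 17·x^4 + 14·x^3 + 12·x^2 + 13·x + 15 (coefficients mod 19)
  leading term 13·x^5: subtract (13·x)·f(x) = 13·x^5 + 12·x^4 + 6·x^3 + 5·x^2 + 16·x, leaving 5·x^4 + 8·x^3 + 7·x^2 + 16·x + 15 (coefficients mod 19)
  leading term 5·x^4: subtract (5)·f(x) = 5·x^4 + 9·x^3 + 14·x^2 + 18·x + 12, leaving 18·x^3 + 12·x^2 + 17·x + 3 (coefficients mod 19)
The degree is now < 4, so this is the remainder. Hence a · b ≡ 18·x^3 + 12·x^2 + 17·x + 3 in F_19[x]/(f).

Final answer: a · b ≡ 18·x^3 + 12·x^2 + 17·x + 3 (mod f(x))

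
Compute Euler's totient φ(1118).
φ is multiplicative, with φ(p^e) = p^e − p^(e−1). Factorise 1118 = 2 · 13 · 43. Then
  φ(1118) = (2 − 1) · (13 − 1) · (43 − 1) = 1 · 12 · 42 = 504.

Final answer: φ(1118) = 504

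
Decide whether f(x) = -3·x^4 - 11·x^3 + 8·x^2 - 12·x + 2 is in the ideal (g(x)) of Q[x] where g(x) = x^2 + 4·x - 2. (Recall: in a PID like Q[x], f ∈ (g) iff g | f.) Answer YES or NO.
In Q[x] the ideal (g) consists of all multiples of g, so f ∈ (g) iff g | f, i.e. iff the remainder of f on division by g is 0. Divide f by g (g is monic, so eliminate the leading term of the running remainder at each step):
  leading term -3·x^4: subtract (-3·x^2)·g(x) = -3·x^4 - 12·x^3 + 6·x^2, leaving x^3 + 2·x^2 - 12·x + 2
  leading term x^3: subtract (x)·g(x) = x^3 + 4·x^2 - 2·x, leaving -2·x^2 - 10·x + 2
  leading term -2·x^2: subtract (-2)·g(x) = -2·x^2 - 8·x + 4, leaving -2·x - 2
The remainder r(x) = -2·x - 2 ≠ 0 (and deg r < deg g), so g ∤ f, i.e. f ∉ (g).

Final answer: NO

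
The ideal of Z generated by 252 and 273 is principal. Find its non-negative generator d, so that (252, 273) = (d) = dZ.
(252, 273) = (21); d = 21

In the PID Z, (a, b) is generated by gcd(a, b). Compute gcd(273, 252) with the extended Euclidean algorithm, tracking rows (r, s, t) with s·273 + t·252 = r:
  row A: (273, 1, 0)   [1·273 + 0·252 = 273]
  row B: (252, 0, 1)   [0·273 + 1·252 = 252]
  273 = 1·252 + 21   → row C = row A − 1·row B = (21, 1, −1)   [check: 1·273 − 1·252 = 21]
  252 = 12·21 + 0   → remainder 0, stop. gcd = 21 (last nonzero row C).
So gcd(252, 273) = 21, with Bézout identity 1·273 − 1·252 = 21. Containment (⊇): the Bézout identity exhibits 21 as an element of (252, 273), giving (21) ⊆ (252, 273). Containment (⊆): since 21 | 252 and 21 | 273 (252 = 21·12, 273 = 21·13), every Z-linear combination of 252 and 273 is divisible by 21, so (252, 273) ⊆ (21). Therefore (252, 273) = (21), d = 21.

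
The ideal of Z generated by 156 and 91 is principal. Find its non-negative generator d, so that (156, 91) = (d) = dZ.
In the PID Z, (a, b) is generated by gcd(a, b). Compute gcd(156, 91) with the extended Euclidean algorithm, tracking rows (r, s, t) with s·156 + t·91 = r:
  row A: (156, 1, 0)   [1·156 + 0·91 = 156]
  row B: (91, 0, 1)   [0·156 + 1·91 = 91]
  156 = 1·91 + 65   → row C = row A − 1·row B = (65, 1, −1)   [check: 1·156 − 1·91 = 65]
  91 = 1·65 + 26   → row D = row B − 1·row C = (26, −1, 2)   [check: −1·156 + 2·91 = 26]
  65 = 2·26 + 13   → row E = row C − 2·row D = (13, 3, −5)   [check: 3·156 − 5·91 = 13]
  26 = 2·13 + 0   → remainder 0, stop. gcd = 13 (last nonzero row E).
So gcd(156, 91) = 13, with Bézout identity 3·156 − 5·91 = 13. Containment (⊇): the Bézout identity exhibits 13 as an element of (156, 91), giving (13) ⊆ (156, 91). Containment (⊆): since 13 | 156 and 13 | 91 (156 = 13·12, 91 = 13·7), every Z-linear combination of 156 and 91 is divisible by 13, so (156, 91) ⊆ (13). Therefore (156, 91) = (13), d = 13.

Final answer: (156, 91) = (13); d = 13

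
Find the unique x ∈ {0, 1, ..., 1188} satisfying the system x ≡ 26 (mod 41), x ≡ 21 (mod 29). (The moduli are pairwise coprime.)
The moduli 41, 29 are pairwise coprime, so by the CRT there is a unique solution mod 41·29 = 1189.
Solve by successive substitution. Start with x ≡ 26 (mod 41).
  Combine with x ≡ 21 (mod 29): write x = 26 + 41·t and require 26 + 41·t ≡ 21 (mod 29), i.e. 41·t ≡ 21 − 26 ≡ 24 (mod 29). Since 41^(−1) ≡ 17 (mod 29) (41 ≡ 12 (mod 29)), t ≡ 17·24 ≡ 2 (mod 29). So x ≡ 26 + 41·2 = 108 (mod 1189).
Unique solution in [0, 1189): x = 108.

Final answer: x ≡ 108 (mod 1189); the representative in [0, 1189) is 108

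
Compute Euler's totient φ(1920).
φ is multiplicative, with φ(p^e) = p^e − p^(e−1). Factorise 1920 = 2^7 · 3 · 5. Then
  φ(1920) = (2^7 − 2^6) · (3 − 1) · (5 − 1) = 64 · 2 · 4 = 512.

Final answer: φ(1920) = 512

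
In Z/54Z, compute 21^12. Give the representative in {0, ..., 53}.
Use repeated squaring. Binary(12) = 1100. Walk through the bits of the exponent 12 left-to-right: at each bit after the leading one, square the running value, then multiply by 21 if the bit is 1 (always reducing mod 54):
  bit 1 = 1 (leading): start with 21.
  bit 2 = 1: square 21^2 = 441 ≡ 9; bit is 1, so multiply 9·21 = 189 ≡ 27 (mod 54).
  bit 3 = 0: square 27^2 = 729 ≡ 27 (mod 54).
  bit 4 = 0: square 27^2 = 729 ≡ 27 (mod 54).
Final value: 21^12 ≡ 27 (mod 54).

Final answer: 27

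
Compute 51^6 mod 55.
26

Use repeated squaring. Binary(6) = 110. Walk through the bits of the exponent 6 left-to-right: at each bit after the leading one, square the running value, then multiply by 51 if the bit is 1 (always reducing mod 55):
  bit 1 = 1 (leading): start with 51.
  bit 2 = 1: square 51^2 = 2601 ≡ 16; bit is 1, so multiply 16·51 = 816 ≡ 46 (mod 55).
  bit 3 = 0: square 46^2 = 2116 ≡ 26 (mod 55).
Final value: 51^6 ≡ 26 (mod 55).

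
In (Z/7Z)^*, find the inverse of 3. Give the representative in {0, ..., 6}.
Apply the extended Euclidean algorithm to (7, 3), tracking rows (r, s, t) with s·7 + t·3 = r. Each division r_prev = q·r_cur + r_new produces the new row as (previous row) − q·(current row):
  row A: (7, 1, 0)   [1·7 + 0·3 = 7]
  row B: (3, 0, 1)   [0·7 + 1·3 = 3]
  7 = 2·3 + 1   → row C = row A − 2·row B = (1, 1, −2)   [check: 1·7 − 2·3 = 1]
  3 = 3·1 + 0   → remainder 0, stop. gcd = 1 (last nonzero row C).
The gcd is 1, so 3 is invertible mod 7. The last nonzero row gives 1·7 − 2·3 = 1, so t = −2. So 3^(−1) ≡ −2 ≡ 5 (mod 7). Verify: 3 · 5 = 15 ≡ 1 (mod 7). ✓

Final answer: 3^(−1) ≡ 5 (mod 7)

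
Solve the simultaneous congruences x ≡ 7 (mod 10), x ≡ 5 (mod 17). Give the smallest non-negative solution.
The moduli 10, 17 are pairwise coprime, so by the CRT there is a unique solution mod 10·17 = 170.
Solve by successive substitution. Start with x ≡ 7 (mod 10).
  Combine with x ≡ 5 (mod 17): write x = 7 + 10·t and require 7 + 10·t ≡ 5 (mod 17), i.e. 10·t ≡ 5 − 7 ≡ 15 (mod 17). Since 10^(−1) ≡ 12 (mod 17), t ≡ 12·15 ≡ 10 (mod 17). So x ≡ 7 + 10·10 = 107 (mod 170).
Unique solution in [0, 170): x = 107.

Final answer: x ≡ 107 (mod 170); the representative in [0, 170) is 107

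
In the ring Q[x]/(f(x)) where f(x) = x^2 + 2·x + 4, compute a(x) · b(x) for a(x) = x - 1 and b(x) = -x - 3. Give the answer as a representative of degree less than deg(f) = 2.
a · b ≡ 7 (mod f(x))

First multiply in Q[x] without reducing: a · b = -x^2 - 2·x + 3. Now divide by f(x) = x^2 + 2·x + 4, eliminating the leading term at each step:
  leading term -x^2: subtract (-1)·f(x) = -x^2 - 2·x - 4, leaving 7
The degree is now < 2, so this is the remainder. Hence a · b ≡ 7 in Q[x]/(f).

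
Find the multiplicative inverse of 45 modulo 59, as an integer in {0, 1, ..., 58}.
Apply the extended Euclidean algorithm to (59, 45), tracking rows (r, s, t) with s·59 + t·45 = r. Each division r_prev = q·r_cur + r_new produces the new row as (previous row) − q·(current row):
  row A: (59, 1, 0)   [1·59 + 0·45 = 59]
  row B: (45, 0, 1)   [0·59 + 1·45 = 45]
  59 = 1·45 + 14   → row C = row A − 1·row B = (14, 1, −1)   [check: 1·59 − 1·45 = 14]
  45 = 3·14 + 3   → row D = row B − 3·row C = (3, −3, 4)   [check: −3·59 + 4·45 = 3]
  14 = 4·3 + 2   → row E = row C − 4·row D = (2, 13, −17)   [check: 13·59 − 17·45 = 2]
  3 = 1·2 + 1   → row F = row D − 1·row E = (1, −16, 21)   [check: −16·59 + 21·45 = 1]
  2 = 2·1 + 0   → remainder 0, stop. gcd = 1 (last nonzero row F).
The gcd is 1, so 45 is invertible mod 59. The last nonzero row gives −16·59 + 21·45 = 1, so t = 21. So 45^(−1) ≡ 21 (mod 59). Verify: 45 · 21 = 945 ≡ 1 (mod 59). ✓

Final answer: 45^(−1) ≡ 21 (mod 59)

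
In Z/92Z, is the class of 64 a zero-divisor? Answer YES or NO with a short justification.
gcd(64, 92) = 4 > 1, so 64 is not a unit in Z/92Z. In Z/nZ every nonzero non-unit is a zero-divisor: explicitly, take b = 92/gcd = 23 ≠ 0 (mod 92); then 64·23 = 1472 = 16·92, i.e. 64·23 ≡ 0 (mod 92). So 64 is a zero-divisor.

Final answer: YES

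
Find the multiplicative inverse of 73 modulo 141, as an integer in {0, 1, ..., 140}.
Apply the extended Euclidean algorithm to (141, 73), tracking rows (r, s, t) with s·141 + t·73 = r. Each division r_prev = q·r_cur + r_new produces the new row as (previous row) − q·(current row):
  row A: (141, 1, 0)   [1·141 + 0·73 = 141]
  row B: (73, 0, 1)   [0·141 + 1·73 = 73]
  141 = 1·73 + 68   → row C = row A − 1·row B = (68, 1, −1)   [check: 1·141 − 1·73 = 68]
  73 = 1·68 + 5   → row D = row B − 1·row C = (5, −1, 2)   [check: −1·141 + 2·73 = 5]
  68 = 13·5 + 3   → row E = row C − 13·row D = (3, 14, −27)   [check: 14·141 − 27·73 = 3]
  5 = 1·3 + 2   → row F = row D − 1·row E = (2, −15, 29)   [check: −15·141 + 29·73 = 2]
  3 = 1·2 + 1   → row G = row E − 1·row F = (1, 29, −56)   [check: 29·141 − 56·73 = 1]
  2 = 2·1 + 0   → remainder 0, stop. gcd = 1 (last nonzero row G).
The gcd is 1, so 73 is invertible mod 141. The last nonzero row gives 29·141 − 56·73 = 1, so t = −56. So 73^(−1) ≡ −56 ≡ 85 (mod 141). Verify: 73 · 85 = 6205 ≡ 1 (mod 141). ✓

Final answer: 73^(−1) ≡ 85 (mod 141)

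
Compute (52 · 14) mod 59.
20

Both factors are already reduced mod 59. 52 · 14 = 728. Dividing by 59: 728 = 12·59 + 20. So (52 · 14) mod 59 = 20.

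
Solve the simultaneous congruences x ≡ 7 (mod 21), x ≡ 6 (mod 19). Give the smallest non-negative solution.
x ≡ 196 (mod 399); the representative in [0, 399) is 196

The moduli 21, 19 are pairwise coprime, so by the CRT there is a unique solution mod 21·19 = 399.
Solve by successive substitution. Start with x ≡ 7 (mod 21).
  Combine with x ≡ 6 (mod 19): write x = 7 + 21·t and require 7 + 21·t ≡ 6 (mod 19), i.e. 21·t ≡ 6 − 7 ≡ 18 (mod 19). Since 21^(−1) ≡ 10 (mod 19) (21 ≡ 2 (mod 19)), t ≡ 10·18 ≡ 9 (mod 19). So x ≡ 7 + 21·9 = 196 (mod 399).
Unique solution in [0, 399): x = 196.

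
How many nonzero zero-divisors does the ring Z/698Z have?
Z/698Z has 349 nonzero zero-divisors

In Z/698Z each nonzero element is either a unit (gcd with 698 is 1) or a zero-divisor (gcd > 1). The number of units is φ(698): factorise 698 = 2 · 349, so φ(698) = (2 − 1) · (349 − 1) = 1 · 348 = 348. The nonzero elements number 698 − 1 = 697. Hence the nonzero zero-divisors number 697 − 348 = 349.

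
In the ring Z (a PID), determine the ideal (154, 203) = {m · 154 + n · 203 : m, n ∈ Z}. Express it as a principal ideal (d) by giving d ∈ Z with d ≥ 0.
(154, 203) = (7); d = 7

In the PID Z, (a, b) is generated by gcd(a, b). Compute gcd(203, 154) with the extended Euclidean algorithm, tracking rows (r, s, t) with s·203 + t·154 = r:
  row A: (203, 1, 0)   [1·203 + 0·154 = 203]
  row B: (154, 0, 1)   [0·203 + 1·154 = 154]
  203 = 1·154 + 49   → row C = row A − 1·row B = (49, 1, −1)   [check: 1·203 − 1·154 = 49]
  154 = 3·49 + 7   → row D = row B − 3·row C = (7, −3, 4)   [check: −3·203 + 4·154 = 7]
  49 = 7·7 + 0   → remainder 0, stop. gcd = 7 (last nonzero row D).
So gcd(154, 203) = 7, with Bézout identity −3·203 + 4·154 = 7. Containment (⊇): the Bézout identity exhibits 7 as an element of (154, 203), giving (7) ⊆ (154, 203). Containment (⊆): since 7 | 154 and 7 | 203 (154 = 7·22, 203 = 7·29), every Z-linear combination of 154 and 203 is divisible by 7, so (154, 203) ⊆ (7). Therefore (154, 203) = (7), d = 7.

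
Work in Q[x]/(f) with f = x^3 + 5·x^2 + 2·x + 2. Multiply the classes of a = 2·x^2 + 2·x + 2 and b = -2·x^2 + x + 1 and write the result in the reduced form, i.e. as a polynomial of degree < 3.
a · b ≡ -82·x^2 - 24·x - 34 (mod f(x))

First multiply in Q[x] without reducing: a · b = -4·x^4 - 2·x^3 + 4·x + 2. Now divide by f(x) = x^3 + 5·x^2 + 2·x + 2, eliminating the leading term at each step:
  leading term -4·x^4: subtract (-4·x)·f(x) = -4·x^4 - 20·x^3 - 8·x^2 - 8·x, leaving 18·x^3 + 8·x^2 + 12·x + 2
  leading term 18·x^3: subtract (18)·f(x) = 18·x^3 + 90·x^2 + 36·x + 36, leaving -82·x^2 - 24·x - 34
The degree is now < 3, so this is the remainder. Hence a · b ≡ -82·x^2 - 24·x - 34 in Q[x]/(f).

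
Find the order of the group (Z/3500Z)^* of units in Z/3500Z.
(Z/3500Z)^* consists of the classes a with gcd(a, 3500) = 1, so its order is φ(3500). φ is multiplicative, with φ(p^e) = p^e − p^(e−1). Factorise 3500 = 2^2 · 5^3 · 7. Then
  φ(3500) = (2^2 − 2^1) · (5^3 − 5^2) · (7 − 1) = 2 · 100 · 6 = 1200.
Thus |(Z/3500Z)^*| = 1200.

Final answer: |(Z/3500Z)^*| = 1200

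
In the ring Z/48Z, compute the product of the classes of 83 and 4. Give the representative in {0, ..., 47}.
Reduce the factors first: 83 ≡ 35 (mod 48), so 83 · 4 ≡ 35 · 4 (mod 48). 35 · 4 = 140. Dividing by 48: 140 = 2·48 + 44. So (83 · 4) mod 48 = 44.

Final answer: 44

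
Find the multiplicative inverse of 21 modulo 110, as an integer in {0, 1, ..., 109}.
21^(−1) ≡ 21 (mod 110)

Apply the extended Euclidean algorithm to (110, 21), tracking rows (r, s, t) with s·110 + t·21 = r. Each division r_prev = q·r_cur + r_new produces the new row as (previous row) − q·(current row):
  row A: (110, 1, 0)   [1·110 + 0·21 = 110]
  row B: (21, 0, 1)   [0·110 + 1·21 = 21]
  110 = 5·21 + 5   → row C = row A − 5·row B = (5, 1, −5)   [check: 1·110 − 5·21 = 5]
  21 = 4·5 + 1   → row D = row B − 4·row C = (1, −4, 21)   [check: −4·110 + 21·21 = 1]
  5 = 5·1 + 0   → remainder 0, stop. gcd = 1 (last nonzero row D).
The gcd is 1, so 21 is invertible mod 110. The last nonzero row gives −4·110 + 21·21 = 1, so t = 21. So 21^(−1) ≡ 21 (mod 110). Verify: 21 · 21 = 441 ≡ 1 (mod 110). ✓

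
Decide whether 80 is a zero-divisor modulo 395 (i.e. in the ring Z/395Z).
YES

gcd(80, 395) = 5 > 1, so 80 is not a unit in Z/395Z. In Z/nZ every nonzero non-unit is a zero-divisor: explicitly, take b = 395/gcd = 79 ≠ 0 (mod 395); then 80·79 = 6320 = 16·395, i.e. 80·79 ≡ 0 (mod 395). So 80 is a zero-divisor.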